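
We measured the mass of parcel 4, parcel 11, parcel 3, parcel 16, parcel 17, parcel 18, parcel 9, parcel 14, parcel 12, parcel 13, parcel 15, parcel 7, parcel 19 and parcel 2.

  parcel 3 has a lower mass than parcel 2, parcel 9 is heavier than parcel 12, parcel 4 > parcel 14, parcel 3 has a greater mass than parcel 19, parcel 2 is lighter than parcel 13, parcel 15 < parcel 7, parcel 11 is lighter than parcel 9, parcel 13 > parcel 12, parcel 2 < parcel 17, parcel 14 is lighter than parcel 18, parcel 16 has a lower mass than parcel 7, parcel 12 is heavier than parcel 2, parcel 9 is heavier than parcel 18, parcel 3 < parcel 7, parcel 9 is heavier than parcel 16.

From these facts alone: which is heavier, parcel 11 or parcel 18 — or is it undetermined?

Following every chain through parcel 11: above parcel 11 we get parcel 9.
parcel 18 is not reached, and no chain runs the other way from parcel 18 to parcel 11.
So the given relations leave the order of parcel 11 and parcel 18 undetermined.

undetermined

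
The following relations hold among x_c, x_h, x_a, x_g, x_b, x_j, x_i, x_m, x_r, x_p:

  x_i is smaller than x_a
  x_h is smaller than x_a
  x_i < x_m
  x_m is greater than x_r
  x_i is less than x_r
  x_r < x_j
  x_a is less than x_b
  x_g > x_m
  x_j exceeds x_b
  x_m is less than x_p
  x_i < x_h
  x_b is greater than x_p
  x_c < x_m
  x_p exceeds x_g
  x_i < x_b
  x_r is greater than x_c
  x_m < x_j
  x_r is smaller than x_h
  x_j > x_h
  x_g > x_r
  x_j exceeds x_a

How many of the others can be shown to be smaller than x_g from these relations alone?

From x_g the given relations immediately reach x_r, x_m.
From those, x_c, x_i — 4 in total.
No other element is forced below x_g by the given relations, so the count is 4.

4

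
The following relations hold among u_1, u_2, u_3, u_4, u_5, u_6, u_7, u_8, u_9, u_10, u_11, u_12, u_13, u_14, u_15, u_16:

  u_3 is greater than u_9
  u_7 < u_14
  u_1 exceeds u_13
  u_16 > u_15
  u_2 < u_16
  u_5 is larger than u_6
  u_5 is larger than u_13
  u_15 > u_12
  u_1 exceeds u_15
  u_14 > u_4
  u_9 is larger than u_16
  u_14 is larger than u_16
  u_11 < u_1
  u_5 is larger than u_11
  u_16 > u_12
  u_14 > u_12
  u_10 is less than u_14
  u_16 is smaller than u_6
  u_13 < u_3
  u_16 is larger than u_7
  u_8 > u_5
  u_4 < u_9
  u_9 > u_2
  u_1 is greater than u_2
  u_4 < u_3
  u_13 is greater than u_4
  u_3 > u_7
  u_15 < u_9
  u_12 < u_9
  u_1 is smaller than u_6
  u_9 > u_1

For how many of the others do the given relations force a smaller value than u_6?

From u_6 the given relations immediately reach u_16, u_1.
From those, u_11, u_7, u_12, u_15, u_2, u_13 — 8 in total.
From those, u_4 — 9 in total.
Nothing else is reachable below u_6; 9 in all.

9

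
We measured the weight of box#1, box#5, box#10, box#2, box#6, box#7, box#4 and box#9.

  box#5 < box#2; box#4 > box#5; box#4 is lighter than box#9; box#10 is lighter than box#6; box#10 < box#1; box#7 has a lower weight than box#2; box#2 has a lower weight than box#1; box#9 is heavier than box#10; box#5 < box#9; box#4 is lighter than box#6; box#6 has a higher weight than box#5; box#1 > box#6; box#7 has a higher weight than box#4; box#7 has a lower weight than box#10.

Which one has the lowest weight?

box#4 is not least since box#5 < box#4; box#7 is not least since box#4 < box#7; box#10 is not least since box#7 < box#10; box#2 is not least since box#7 < box#2; box#9 is not least since box#4 < box#9; box#6 is not least since box#5 < box#6; box#1 is not least since box#10 < box#1.
Only box#5 has nothing below it, so box#5 is the lowest weight.

box#5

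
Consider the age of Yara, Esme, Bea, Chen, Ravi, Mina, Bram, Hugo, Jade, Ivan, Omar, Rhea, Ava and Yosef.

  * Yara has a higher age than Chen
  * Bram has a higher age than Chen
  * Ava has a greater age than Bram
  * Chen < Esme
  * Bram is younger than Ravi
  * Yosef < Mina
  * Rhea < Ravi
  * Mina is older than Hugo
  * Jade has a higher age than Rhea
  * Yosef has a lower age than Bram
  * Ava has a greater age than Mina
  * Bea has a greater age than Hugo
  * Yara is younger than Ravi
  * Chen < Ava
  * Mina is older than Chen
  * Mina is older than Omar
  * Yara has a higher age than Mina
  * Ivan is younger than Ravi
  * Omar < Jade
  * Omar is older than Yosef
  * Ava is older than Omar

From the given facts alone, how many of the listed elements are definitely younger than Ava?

6

Directly below Ava: Chen, Omar, Bram, Mina.
One step further: Yosef, Hugo (6 so far).
No other element is forced below Ava by the given relations, so the count is 6.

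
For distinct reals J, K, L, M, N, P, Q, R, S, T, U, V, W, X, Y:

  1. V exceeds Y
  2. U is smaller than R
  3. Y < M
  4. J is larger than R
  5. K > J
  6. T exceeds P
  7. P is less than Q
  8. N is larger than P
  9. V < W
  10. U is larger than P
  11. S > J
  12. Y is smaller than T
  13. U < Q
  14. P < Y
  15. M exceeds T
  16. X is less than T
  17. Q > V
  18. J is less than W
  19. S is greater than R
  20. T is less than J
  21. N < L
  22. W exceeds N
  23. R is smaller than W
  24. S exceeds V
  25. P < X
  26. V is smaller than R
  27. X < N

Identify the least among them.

P

Chaining upward from P: directly above it, U, Y, X, T, N, Q; then V, M, R, L, J, W; then S, K.
That covers every other element, and nothing is given below P, so P is the least.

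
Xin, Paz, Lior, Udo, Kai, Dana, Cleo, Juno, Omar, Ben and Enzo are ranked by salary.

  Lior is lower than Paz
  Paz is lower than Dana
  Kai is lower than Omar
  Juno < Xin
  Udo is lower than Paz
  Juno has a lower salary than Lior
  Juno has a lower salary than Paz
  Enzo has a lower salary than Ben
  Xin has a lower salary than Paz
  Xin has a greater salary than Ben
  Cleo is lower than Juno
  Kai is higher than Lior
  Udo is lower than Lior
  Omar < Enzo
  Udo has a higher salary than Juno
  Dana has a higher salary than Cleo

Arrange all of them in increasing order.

The consecutive links are each given: Cleo < Juno; Juno < Udo; Udo < Lior; Lior < Kai; Kai < Omar; Omar < Enzo; Enzo < Ben; Ben < Xin; Xin < Paz; Paz < Dana.

Cleo < Juno < Udo < Lior < Kai < Omar < Enzo < Ben < Xin < Paz < Dana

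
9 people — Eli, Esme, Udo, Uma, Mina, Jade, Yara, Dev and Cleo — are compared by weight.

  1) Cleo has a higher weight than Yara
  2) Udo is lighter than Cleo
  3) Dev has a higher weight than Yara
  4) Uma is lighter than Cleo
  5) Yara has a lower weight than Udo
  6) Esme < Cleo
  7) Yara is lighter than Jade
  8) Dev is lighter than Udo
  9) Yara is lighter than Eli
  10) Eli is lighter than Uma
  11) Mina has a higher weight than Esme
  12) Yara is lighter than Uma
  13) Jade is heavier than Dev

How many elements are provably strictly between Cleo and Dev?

1

Chaining upward from Dev reaches: Udo, Jade.
Chaining downward from Cleo reaches: Yara, Eli, Esme, Udo, Uma.
Strictly between Dev and Cleo are those in both lists: Udo — 1 element.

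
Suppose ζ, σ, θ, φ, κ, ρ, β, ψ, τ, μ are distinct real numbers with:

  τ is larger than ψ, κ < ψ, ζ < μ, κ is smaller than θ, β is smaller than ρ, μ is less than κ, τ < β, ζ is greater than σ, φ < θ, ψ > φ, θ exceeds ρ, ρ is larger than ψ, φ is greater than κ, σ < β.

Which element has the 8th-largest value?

Chaining the given pairs: σ < ζ < μ < κ < φ < ψ < τ < β < ρ < θ.
The 8th largest is μ.

μ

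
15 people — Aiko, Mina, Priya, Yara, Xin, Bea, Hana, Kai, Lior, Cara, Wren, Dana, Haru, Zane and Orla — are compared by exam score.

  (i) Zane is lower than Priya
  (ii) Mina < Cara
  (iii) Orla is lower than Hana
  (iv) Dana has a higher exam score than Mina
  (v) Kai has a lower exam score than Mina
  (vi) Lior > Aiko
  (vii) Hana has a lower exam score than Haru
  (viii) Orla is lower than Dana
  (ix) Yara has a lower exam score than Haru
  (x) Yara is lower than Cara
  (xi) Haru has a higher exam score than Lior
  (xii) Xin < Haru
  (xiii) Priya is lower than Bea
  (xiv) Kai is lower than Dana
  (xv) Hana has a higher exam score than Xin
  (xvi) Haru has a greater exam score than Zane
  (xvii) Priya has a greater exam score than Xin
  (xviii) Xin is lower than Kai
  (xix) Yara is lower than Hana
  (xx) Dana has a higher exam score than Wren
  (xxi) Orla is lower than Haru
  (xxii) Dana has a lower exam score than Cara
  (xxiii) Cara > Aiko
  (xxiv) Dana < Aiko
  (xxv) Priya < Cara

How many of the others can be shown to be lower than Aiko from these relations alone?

6

From Aiko the given relations immediately reach Dana.
From those, Kai, Mina, Wren, Orla — 5 in total.
From those, Xin — 6 in total.
No other element is forced below Aiko by the given relations, so the count is 6.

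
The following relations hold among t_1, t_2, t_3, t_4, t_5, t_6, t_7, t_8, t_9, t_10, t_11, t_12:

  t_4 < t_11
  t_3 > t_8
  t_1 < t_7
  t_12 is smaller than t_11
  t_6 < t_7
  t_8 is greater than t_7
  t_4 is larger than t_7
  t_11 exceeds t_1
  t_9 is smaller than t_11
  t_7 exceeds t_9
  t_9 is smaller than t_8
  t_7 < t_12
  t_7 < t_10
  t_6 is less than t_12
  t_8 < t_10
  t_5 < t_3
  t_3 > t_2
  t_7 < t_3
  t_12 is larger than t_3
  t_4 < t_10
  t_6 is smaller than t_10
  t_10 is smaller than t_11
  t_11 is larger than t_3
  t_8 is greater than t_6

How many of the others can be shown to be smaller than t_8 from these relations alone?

4

The elements the relations force below t_8 are t_9, t_1, t_6, t_7 — no chain reaches any other.
That is 4.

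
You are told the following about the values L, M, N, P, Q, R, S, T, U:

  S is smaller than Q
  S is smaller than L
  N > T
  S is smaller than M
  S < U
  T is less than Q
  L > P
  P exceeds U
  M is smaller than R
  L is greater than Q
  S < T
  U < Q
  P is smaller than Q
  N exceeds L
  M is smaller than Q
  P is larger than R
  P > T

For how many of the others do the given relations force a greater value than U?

4

The elements the relations force above U are P, Q, L, N — no chain reaches any other.
That is 4.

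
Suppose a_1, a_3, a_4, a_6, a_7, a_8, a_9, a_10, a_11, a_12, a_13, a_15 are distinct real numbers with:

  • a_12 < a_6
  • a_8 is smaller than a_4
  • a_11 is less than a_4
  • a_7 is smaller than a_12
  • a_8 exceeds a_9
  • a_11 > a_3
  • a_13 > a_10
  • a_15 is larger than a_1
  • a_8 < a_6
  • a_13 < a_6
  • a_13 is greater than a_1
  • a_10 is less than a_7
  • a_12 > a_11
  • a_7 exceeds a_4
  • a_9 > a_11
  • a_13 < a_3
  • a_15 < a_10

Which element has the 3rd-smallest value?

a_10

Chaining the given pairs: a_1 < a_15 < a_10 < a_13 < a_3 < a_11 < a_9 < a_8 < a_4 < a_7 < a_12 < a_6.
Counting 3 from the smallest end gives a_10.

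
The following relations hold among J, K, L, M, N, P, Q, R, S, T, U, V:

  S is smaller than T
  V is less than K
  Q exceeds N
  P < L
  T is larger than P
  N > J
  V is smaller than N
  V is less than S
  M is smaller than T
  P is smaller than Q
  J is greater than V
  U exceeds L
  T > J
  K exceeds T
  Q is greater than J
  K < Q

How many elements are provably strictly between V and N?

1

The relations place V below N. An element lies strictly between them when it is forced above V and also forced below N.
Above V: {J, S, T, K, Q}. Below N: {J}.
Intersection: {J} — 1.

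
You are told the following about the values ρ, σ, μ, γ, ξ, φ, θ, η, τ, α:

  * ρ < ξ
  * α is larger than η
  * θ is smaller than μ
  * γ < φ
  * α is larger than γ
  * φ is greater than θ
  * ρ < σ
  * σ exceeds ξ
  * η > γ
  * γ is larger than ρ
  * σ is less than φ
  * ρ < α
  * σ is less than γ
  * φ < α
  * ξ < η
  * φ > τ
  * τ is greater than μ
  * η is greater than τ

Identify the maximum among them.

α

ρ is not greatest since ρ < ξ; ξ is not greatest since ξ < σ; σ is not greatest since σ < γ; θ is not greatest since θ < φ; γ is not greatest since γ < α; μ is not greatest since μ < τ; τ is not greatest since τ < η; φ is not greatest since φ < α; η is not greatest since η < α.
Only α has nothing above it, so α is the maximum.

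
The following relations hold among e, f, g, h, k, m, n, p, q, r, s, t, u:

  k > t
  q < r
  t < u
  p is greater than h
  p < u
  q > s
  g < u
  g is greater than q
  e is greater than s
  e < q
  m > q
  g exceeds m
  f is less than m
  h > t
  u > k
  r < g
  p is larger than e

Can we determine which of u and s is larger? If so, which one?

s < e and e < q give s < q.
With q < m: s < e < q < m.
Then m < g extends the chain to g.
Then g < u extends the chain to u.
So u is larger.

u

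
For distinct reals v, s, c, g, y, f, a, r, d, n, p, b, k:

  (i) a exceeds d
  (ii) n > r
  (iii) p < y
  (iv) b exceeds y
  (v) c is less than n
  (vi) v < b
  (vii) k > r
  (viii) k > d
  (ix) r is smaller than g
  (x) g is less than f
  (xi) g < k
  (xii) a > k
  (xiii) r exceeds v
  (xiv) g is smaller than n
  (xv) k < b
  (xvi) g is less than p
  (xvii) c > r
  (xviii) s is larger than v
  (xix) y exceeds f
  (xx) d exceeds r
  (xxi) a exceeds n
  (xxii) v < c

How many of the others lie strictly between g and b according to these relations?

The relations place g below b. An element lies strictly between them when it is forced above g and also forced below b.
Above g: {f, p, y, n, k, a}. Below b: {v, r, f, p, y, d, k}.
Intersection: {f, p, y, k} — 4.

4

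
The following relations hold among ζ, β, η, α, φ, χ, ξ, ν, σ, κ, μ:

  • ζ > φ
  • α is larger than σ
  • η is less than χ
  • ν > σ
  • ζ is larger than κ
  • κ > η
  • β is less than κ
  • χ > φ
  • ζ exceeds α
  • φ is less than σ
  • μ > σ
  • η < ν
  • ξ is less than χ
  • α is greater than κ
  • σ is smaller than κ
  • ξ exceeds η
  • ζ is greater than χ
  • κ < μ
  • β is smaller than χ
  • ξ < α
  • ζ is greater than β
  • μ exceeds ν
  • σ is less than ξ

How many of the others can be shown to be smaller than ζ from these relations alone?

The elements the relations force below ζ are β, φ, σ, η, ξ, χ, κ, α — no chain reaches any other.
That is 8.

8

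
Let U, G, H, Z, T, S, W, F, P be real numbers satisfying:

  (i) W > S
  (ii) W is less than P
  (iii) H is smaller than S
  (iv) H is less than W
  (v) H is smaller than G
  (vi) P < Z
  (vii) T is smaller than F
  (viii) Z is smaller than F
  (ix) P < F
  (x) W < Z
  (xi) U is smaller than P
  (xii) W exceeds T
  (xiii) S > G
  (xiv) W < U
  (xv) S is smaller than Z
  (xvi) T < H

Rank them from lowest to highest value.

T < H < G < S < W < U < P < Z < F

Nothing is placed below T, so it is least; from there T < H; H < G; G < S; S < W; W < U; U < P; P < Z; Z < F, each given directly.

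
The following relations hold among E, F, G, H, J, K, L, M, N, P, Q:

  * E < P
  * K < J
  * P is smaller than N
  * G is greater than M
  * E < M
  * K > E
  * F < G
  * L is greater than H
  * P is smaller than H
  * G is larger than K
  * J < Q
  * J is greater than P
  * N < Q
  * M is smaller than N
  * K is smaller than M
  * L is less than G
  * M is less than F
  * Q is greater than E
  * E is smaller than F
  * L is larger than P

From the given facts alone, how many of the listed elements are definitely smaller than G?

7

From G the given relations immediately reach K, M, L, F.
From those, E, P, H — 7 in total.
Nothing else is reachable below G; 7 in all.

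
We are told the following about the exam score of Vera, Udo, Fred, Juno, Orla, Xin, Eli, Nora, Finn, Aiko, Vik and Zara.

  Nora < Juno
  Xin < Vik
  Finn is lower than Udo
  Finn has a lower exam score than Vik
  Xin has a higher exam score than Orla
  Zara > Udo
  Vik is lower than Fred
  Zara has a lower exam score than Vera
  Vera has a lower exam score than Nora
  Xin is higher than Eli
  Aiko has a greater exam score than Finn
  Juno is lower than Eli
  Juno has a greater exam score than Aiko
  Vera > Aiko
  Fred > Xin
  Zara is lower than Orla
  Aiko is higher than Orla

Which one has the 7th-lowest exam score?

Nora

Chaining the given pairs: Finn < Udo < Zara < Orla < Aiko < Vera < Nora < Juno < Eli < Xin < Vik < Fred.
Counting 7 from the smallest end gives Nora.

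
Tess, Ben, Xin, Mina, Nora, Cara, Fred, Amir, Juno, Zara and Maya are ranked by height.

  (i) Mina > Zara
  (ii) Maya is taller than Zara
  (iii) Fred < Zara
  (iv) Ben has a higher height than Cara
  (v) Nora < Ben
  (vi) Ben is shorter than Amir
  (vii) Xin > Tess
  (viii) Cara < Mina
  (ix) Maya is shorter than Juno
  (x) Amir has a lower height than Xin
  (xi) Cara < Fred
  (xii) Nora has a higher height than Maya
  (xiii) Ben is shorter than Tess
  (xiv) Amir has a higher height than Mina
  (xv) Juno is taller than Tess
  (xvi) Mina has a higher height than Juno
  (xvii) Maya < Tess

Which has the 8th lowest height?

Juno

Chaining the given pairs: Cara < Fred < Zara < Maya < Nora < Ben < Tess < Juno < Mina < Amir < Xin.
Counting 8 from the smallest end gives Juno.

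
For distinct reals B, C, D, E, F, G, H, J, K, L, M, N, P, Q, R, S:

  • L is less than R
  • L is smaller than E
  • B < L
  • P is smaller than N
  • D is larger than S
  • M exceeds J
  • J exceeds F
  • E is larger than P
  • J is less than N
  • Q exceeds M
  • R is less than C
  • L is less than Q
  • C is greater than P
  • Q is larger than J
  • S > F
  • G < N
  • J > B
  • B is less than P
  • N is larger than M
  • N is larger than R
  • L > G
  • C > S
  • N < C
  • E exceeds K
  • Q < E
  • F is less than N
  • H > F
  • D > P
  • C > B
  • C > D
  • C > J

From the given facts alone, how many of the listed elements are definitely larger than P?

Directly above P: D, N, E, C.
No other element is forced above P by the given relations, so the count is 4.

4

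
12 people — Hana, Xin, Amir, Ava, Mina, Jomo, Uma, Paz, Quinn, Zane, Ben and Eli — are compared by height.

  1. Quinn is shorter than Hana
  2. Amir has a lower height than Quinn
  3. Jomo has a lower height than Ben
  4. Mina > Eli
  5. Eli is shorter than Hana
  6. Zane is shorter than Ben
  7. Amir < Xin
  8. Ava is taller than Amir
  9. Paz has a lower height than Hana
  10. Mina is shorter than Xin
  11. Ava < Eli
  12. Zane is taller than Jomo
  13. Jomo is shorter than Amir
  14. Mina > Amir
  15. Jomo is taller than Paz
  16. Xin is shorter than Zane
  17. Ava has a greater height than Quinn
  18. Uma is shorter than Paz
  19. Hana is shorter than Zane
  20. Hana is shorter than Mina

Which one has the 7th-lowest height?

Piecing the relations together gives one ordering: Uma < Paz < Jomo < Amir < Quinn < Ava < Eli < Hana < Mina < Xin < Zane < Ben.
The 7th smallest is Eli.

Eli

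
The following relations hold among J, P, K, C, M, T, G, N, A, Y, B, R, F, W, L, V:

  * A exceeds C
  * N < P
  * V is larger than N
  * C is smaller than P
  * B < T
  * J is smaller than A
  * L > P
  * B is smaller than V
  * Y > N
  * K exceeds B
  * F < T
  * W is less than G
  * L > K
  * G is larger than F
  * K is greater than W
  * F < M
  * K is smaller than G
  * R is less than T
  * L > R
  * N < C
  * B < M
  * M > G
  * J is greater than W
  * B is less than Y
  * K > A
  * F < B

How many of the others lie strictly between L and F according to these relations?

2

Chaining upward from F reaches: B, K, T, Y, G, V, M.
Chaining downward from L reaches: N, C, W, J, A, R, P, B, K.
Strictly between F and L are those in both lists: B, K — 2 elements.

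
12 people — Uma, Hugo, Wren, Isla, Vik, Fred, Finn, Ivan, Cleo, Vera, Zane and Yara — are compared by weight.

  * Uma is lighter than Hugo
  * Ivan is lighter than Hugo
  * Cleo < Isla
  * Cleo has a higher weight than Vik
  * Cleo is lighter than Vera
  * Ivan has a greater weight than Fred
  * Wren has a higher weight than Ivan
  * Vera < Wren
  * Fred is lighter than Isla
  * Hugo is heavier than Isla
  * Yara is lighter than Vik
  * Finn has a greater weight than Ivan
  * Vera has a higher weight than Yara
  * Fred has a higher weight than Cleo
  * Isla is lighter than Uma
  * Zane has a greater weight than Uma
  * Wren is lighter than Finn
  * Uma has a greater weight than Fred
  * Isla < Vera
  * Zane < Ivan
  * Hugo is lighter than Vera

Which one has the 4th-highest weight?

Hugo

The consecutive relations fix a unique order: Yara < Vik < Cleo < Fred < Isla < Uma < Zane < Ivan < Hugo < Vera < Wren < Finn.
The 4th largest is Hugo.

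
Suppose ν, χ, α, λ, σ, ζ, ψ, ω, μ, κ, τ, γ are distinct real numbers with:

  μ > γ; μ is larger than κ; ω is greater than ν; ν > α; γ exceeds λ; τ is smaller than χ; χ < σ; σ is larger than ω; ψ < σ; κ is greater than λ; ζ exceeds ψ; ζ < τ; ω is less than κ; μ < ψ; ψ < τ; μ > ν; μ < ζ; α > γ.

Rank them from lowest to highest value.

The consecutive links are each given: λ < γ; γ < α; α < ν; ν < ω; ω < κ; κ < μ; μ < ψ; ψ < ζ; ζ < τ; τ < χ; χ < σ.

λ < γ < α < ν < ω < κ < μ < ψ < ζ < τ < χ < σ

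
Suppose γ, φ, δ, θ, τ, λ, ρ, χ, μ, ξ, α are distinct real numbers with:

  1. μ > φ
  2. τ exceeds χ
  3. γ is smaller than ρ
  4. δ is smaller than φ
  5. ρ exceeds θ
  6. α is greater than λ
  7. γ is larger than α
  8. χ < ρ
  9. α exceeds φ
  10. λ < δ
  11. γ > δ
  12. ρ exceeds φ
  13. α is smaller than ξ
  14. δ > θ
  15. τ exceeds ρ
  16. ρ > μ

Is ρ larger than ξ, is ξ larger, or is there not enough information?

undetermined

Following every chain through ξ: below ξ we get θ, λ, δ, φ, α.
ρ is not reached, and no chain runs the other way from ρ to ξ.
So the given relations leave the order of ξ and ρ undetermined.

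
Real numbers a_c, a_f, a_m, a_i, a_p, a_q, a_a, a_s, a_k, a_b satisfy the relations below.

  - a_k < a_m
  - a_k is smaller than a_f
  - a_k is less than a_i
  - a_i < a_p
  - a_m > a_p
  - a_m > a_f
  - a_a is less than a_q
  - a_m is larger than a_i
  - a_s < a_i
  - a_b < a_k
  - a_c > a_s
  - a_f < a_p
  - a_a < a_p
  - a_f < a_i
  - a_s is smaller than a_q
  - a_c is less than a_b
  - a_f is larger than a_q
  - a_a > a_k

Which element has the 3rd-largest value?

Chaining the given pairs: a_s < a_c < a_b < a_k < a_a < a_q < a_f < a_i < a_p < a_m.
The 3rd largest is a_i.

a_i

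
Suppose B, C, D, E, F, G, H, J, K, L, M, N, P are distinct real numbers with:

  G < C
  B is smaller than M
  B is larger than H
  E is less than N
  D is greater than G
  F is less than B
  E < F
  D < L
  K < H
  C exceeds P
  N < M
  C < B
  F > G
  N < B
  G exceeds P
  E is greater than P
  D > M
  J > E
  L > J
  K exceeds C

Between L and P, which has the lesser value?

P < G and G < C give P < C.
Then C < K extends the chain to K.
With K < H: P < G < C < K < H.
With H < B: P < G < C < K < H < B.
With B < M: P < G < C < K < H < B < M.
With M < D: P < G < C < K < H < B < M < D.
Then D < L extends the chain to L.
So P < L; P is the smaller of the two.

P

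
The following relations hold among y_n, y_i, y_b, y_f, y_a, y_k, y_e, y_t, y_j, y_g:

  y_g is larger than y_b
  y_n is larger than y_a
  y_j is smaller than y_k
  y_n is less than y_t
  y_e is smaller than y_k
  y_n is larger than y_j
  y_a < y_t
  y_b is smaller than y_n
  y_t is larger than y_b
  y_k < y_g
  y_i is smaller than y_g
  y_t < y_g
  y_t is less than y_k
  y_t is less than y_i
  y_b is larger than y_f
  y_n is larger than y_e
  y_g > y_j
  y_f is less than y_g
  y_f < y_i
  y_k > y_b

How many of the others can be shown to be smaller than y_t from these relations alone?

Directly below y_t: y_a, y_b, y_n.
One step further: y_e, y_f, y_j (6 so far).
No other element is forced below y_t by the given relations, so the count is 6.

6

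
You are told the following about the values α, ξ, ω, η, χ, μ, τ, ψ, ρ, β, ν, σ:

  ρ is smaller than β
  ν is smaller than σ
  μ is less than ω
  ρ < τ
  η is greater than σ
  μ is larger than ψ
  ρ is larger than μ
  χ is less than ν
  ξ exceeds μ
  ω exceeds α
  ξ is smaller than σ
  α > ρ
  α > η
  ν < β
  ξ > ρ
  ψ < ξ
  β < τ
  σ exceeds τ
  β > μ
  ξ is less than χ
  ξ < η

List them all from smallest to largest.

The consecutive links are each given: ψ < μ; μ < ρ; ρ < ξ; ξ < χ; χ < ν; ν < β; β < τ; τ < σ; σ < η; η < α; α < ω.

ψ < μ < ρ < ξ < χ < ν < β < τ < σ < η < α < ω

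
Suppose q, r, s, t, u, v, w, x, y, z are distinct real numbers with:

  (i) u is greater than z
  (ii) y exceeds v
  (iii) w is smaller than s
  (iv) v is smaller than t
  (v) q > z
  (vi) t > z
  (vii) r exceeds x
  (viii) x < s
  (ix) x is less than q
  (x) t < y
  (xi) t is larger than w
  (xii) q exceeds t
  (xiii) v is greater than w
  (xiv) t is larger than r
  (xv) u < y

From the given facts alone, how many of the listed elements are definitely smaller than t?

5

From t the given relations immediately reach w, z, v, r.
From those, x — 5 in total.
No other element is forced below t by the given relations, so the count is 5.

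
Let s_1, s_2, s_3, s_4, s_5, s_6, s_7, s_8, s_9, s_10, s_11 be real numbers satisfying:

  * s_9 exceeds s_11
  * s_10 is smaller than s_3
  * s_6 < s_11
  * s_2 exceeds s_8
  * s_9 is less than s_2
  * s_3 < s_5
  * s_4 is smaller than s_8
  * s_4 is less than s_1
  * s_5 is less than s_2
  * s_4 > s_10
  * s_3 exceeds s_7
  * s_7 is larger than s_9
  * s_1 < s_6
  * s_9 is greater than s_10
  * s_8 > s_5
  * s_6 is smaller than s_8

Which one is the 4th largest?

s_3

Piecing the relations together gives one ordering: s_10 < s_4 < s_1 < s_6 < s_11 < s_9 < s_7 < s_3 < s_5 < s_8 < s_2.
Counting 4 from the largest end gives s_3.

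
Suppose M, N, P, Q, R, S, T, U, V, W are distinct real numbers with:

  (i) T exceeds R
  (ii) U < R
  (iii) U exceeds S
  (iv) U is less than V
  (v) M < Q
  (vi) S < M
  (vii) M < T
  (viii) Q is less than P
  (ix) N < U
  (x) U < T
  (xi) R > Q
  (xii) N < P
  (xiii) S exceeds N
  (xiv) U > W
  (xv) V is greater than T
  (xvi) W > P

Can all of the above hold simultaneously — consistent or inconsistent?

consistent

The single ordering N < S < M < Q < P < W < U < R < T < V satisfies every listed relation, so no contradiction arises.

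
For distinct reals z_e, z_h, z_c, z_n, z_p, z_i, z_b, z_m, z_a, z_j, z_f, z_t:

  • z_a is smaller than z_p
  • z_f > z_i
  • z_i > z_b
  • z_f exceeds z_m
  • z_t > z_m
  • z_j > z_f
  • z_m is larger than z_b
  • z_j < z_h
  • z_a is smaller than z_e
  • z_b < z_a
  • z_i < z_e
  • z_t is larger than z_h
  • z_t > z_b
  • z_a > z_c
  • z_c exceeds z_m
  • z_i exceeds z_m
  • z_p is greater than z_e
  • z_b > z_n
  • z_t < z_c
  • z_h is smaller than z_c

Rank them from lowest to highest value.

Nothing is placed below z_n, so it is least; from there z_n < z_b; z_b < z_m; z_m < z_i; z_i < z_f; z_f < z_j; z_j < z_h; z_h < z_t; z_t < z_c; z_c < z_a; z_a < z_e; z_e < z_p, each given directly.

z_n < z_b < z_m < z_i < z_f < z_j < z_h < z_t < z_c < z_a < z_e < z_p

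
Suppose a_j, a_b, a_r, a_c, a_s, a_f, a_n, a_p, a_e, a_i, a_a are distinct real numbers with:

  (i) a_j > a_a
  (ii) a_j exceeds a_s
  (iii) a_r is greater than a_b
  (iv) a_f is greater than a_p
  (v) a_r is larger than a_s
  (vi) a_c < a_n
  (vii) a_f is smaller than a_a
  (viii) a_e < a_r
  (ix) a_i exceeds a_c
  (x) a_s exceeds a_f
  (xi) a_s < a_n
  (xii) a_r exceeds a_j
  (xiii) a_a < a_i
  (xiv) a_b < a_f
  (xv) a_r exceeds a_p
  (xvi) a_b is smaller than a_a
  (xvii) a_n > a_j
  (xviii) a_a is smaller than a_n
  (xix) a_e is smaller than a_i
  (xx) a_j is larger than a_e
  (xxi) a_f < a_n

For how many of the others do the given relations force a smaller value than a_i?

Directly below a_i: a_c, a_e, a_a.
One step further: a_b, a_f (5 so far).
One step further: a_p (6 so far).
No other element is forced below a_i by the given relations, so the count is 6.

6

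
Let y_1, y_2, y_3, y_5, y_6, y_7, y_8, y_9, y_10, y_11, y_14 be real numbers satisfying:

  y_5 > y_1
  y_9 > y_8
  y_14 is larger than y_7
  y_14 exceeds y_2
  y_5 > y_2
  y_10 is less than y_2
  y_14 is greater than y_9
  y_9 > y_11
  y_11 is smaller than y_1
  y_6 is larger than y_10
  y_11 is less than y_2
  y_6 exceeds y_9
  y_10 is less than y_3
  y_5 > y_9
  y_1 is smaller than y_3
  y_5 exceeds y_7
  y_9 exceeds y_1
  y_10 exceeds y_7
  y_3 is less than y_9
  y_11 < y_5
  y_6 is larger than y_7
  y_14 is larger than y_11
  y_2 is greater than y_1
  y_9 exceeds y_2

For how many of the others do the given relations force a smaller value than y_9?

7

From y_9 the given relations immediately reach y_8, y_11, y_1, y_2, y_3.
From those, y_10 — 6 in total.
From those, y_7 — 7 in total.
No other element is forced below y_9 by the given relations, so the count is 7.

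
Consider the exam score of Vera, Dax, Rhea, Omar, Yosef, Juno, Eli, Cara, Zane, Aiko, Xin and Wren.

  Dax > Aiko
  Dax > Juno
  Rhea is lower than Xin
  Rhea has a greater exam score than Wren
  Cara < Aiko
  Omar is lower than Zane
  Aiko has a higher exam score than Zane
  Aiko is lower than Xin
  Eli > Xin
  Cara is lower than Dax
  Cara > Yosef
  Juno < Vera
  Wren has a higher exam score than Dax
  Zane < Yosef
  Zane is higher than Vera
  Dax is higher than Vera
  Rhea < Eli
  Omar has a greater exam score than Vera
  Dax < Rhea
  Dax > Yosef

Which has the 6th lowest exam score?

Piecing the relations together gives one ordering: Juno < Vera < Omar < Zane < Yosef < Cara < Aiko < Dax < Wren < Rhea < Xin < Eli.
Counting 6 from the smallest end gives Cara.

Cara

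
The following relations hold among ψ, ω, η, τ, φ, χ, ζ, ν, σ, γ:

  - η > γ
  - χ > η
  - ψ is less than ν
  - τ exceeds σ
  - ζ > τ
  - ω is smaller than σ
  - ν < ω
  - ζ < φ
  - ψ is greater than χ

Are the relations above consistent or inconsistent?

Every relation is compatible with γ < η < χ < ψ < ν < ω < σ < τ < ζ < φ; the set is consistent.

consistent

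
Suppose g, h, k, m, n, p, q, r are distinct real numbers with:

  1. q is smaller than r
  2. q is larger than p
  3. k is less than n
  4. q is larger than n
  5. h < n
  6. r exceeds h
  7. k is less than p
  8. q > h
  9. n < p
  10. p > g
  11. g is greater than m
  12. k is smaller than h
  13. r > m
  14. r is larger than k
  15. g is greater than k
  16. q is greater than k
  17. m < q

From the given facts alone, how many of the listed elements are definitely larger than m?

From m the given relations immediately reach g, q, r.
From those, p — 4 in total.
Nothing else is reachable above m; 4 in all.

4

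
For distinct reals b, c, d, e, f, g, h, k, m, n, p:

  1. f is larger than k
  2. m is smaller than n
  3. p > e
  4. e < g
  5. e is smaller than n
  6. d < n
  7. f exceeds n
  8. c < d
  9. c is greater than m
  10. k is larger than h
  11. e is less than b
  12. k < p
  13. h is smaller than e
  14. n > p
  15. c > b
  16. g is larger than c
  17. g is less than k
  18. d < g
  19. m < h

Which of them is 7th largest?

The consecutive relations fix a unique order: m < h < e < b < c < d < g < k < p < n < f.
Counting 7 from the largest end gives c.

c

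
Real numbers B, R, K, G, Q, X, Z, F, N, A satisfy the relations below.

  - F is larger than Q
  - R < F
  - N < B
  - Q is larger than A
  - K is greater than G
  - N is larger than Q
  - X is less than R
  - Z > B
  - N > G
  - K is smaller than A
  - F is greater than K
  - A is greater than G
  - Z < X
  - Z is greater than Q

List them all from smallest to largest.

Each adjacent pair is fixed by a given relation: G < K; K < A; A < Q; Q < N; N < B; B < Z; Z < X; X < R; R < F. Chaining them end to end gives the full order.

G < K < A < Q < N < B < Z < X < R < F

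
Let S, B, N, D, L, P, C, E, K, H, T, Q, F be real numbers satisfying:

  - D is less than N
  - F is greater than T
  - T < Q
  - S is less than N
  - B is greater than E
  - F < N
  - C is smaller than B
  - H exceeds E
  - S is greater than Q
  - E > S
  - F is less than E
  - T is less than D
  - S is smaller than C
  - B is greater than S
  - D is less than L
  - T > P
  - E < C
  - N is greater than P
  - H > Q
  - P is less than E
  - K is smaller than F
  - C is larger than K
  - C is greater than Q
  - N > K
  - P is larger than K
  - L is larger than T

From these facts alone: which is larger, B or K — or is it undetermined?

B

Link the given pairs in sequence: K < P; P < T; T < Q; Q < S; S < E; E < C; C < B.
Together: K < P < T < Q < S < E < C < B.
So B is larger.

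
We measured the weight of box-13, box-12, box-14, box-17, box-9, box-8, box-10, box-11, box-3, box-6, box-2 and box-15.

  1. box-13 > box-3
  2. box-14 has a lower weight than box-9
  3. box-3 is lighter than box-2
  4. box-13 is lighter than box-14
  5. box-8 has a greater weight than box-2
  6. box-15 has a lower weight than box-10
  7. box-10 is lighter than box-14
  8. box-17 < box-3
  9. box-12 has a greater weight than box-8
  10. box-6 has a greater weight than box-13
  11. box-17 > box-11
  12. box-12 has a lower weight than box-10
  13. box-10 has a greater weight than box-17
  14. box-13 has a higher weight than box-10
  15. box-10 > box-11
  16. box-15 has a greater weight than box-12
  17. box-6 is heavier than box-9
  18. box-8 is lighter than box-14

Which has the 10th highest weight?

box-3

The consecutive relations fix a unique order: box-11 < box-17 < box-3 < box-2 < box-8 < box-12 < box-15 < box-10 < box-13 < box-14 < box-9 < box-6.
Counting 10 from the largest end gives box-3.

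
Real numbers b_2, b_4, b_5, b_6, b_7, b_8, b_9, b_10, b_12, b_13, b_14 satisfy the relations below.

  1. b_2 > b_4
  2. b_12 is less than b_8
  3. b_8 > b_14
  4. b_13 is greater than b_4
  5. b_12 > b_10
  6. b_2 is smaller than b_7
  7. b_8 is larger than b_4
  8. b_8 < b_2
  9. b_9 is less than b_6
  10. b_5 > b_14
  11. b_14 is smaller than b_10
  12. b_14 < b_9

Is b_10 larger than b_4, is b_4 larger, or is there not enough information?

Following every chain through b_4: above b_4 we get b_8, b_2, b_7, b_13.
b_10 is not reached, and no chain runs the other way from b_10 to b_4.
So the given relations leave the order of b_4 and b_10 undetermined.

undetermined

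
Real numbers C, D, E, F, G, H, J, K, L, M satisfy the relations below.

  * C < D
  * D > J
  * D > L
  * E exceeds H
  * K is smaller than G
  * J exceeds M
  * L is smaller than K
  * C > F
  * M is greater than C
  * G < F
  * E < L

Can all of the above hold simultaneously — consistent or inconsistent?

Every relation is compatible with H < E < L < K < G < F < C < M < J < D; the set is consistent.

consistent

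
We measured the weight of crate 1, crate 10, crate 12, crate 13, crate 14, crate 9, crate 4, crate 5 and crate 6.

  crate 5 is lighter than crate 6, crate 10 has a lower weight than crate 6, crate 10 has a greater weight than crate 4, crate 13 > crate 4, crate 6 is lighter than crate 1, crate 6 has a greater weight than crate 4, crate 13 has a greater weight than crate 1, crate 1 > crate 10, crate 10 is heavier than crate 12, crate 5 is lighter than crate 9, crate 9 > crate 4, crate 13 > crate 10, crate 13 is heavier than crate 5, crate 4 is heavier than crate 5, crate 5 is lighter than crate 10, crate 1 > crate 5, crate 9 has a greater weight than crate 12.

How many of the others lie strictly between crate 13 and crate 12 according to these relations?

Chaining upward from crate 12 reaches: crate 10, crate 6, crate 1, crate 9.
Chaining downward from crate 13 reaches: crate 5, crate 4, crate 10, crate 6, crate 1.
Strictly between crate 12 and crate 13 are those in both lists: crate 10, crate 6, crate 1 — 3 elements.

3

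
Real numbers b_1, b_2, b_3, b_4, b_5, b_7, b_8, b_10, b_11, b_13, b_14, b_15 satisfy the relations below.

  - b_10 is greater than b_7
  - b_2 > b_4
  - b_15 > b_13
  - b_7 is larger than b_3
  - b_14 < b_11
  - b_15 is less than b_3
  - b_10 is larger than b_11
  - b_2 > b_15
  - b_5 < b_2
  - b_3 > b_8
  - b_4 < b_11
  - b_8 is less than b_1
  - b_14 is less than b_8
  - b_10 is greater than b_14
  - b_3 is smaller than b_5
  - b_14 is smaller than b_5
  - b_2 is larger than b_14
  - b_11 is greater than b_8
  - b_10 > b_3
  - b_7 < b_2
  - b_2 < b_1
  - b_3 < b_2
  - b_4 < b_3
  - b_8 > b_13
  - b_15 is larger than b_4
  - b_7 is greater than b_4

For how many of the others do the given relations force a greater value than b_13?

From b_13 the given relations immediately reach b_15, b_8.
From those, b_3, b_11, b_2, b_1 — 6 in total.
From those, b_7, b_5, b_10 — 9 in total.
Nothing else is reachable above b_13; 9 in all.

9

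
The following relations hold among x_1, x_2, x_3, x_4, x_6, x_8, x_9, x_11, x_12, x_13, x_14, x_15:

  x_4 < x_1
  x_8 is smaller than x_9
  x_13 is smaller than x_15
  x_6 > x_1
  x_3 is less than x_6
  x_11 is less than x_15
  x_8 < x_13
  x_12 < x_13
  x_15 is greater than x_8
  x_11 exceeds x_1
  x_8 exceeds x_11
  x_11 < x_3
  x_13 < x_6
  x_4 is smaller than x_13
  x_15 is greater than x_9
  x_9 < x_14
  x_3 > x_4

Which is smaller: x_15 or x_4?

x_4

Link the given pairs in sequence: x_4 < x_1; x_1 < x_11; x_11 < x_8; x_8 < x_13; x_13 < x_15.
Together: x_4 < x_1 < x_11 < x_8 < x_13 < x_15.
So x_4 < x_15; x_4 is the smaller of the two.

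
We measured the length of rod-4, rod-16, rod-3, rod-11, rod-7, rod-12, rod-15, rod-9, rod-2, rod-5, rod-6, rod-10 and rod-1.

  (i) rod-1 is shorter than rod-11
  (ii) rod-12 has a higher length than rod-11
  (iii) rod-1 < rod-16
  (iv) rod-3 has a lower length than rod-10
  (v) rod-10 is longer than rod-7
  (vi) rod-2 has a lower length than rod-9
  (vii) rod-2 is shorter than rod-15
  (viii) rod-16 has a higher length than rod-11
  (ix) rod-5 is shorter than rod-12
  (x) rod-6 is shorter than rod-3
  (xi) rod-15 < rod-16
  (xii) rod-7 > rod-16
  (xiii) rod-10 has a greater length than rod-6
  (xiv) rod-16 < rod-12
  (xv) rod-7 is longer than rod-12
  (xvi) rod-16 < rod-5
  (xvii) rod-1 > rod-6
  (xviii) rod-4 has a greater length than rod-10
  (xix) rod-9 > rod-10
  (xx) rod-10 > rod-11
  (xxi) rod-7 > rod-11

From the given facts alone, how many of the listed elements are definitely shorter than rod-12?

7

The elements the relations force below rod-12 are rod-2, rod-6, rod-1, rod-15, rod-11, rod-16, rod-5 — no chain reaches any other.
That is 7.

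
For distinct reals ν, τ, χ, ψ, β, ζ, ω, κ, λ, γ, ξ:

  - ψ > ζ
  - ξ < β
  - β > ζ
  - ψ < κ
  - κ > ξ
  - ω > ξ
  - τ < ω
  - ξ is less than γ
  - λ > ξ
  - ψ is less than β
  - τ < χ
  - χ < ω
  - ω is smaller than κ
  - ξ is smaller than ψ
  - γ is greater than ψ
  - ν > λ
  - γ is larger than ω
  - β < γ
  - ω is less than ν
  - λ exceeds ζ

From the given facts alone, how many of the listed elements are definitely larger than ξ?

7

The elements the relations force above ξ are ψ, β, λ, ω, κ, γ, ν — no chain reaches any other.
That is 7.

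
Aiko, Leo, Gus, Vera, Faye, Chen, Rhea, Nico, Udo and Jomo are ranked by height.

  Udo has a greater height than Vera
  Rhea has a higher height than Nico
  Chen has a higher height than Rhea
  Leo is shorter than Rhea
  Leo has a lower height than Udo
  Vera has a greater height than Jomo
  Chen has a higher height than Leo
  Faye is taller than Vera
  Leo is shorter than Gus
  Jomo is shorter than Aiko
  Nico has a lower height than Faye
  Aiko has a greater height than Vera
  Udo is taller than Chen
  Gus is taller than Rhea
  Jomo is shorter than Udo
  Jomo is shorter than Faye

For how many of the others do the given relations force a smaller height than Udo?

6

From Udo the given relations immediately reach Jomo, Leo, Vera, Chen.
From those, Rhea — 5 in total.
From those, Nico — 6 in total.
Nothing else is reachable below Udo; 6 in all.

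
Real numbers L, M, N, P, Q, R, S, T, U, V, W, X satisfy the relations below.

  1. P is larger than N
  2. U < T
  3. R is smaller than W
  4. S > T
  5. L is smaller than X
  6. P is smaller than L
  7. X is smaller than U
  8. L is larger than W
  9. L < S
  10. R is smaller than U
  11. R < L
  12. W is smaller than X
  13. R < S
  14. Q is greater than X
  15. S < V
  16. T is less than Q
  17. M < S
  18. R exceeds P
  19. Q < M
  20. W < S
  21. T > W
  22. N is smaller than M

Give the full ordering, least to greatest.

Each adjacent pair is fixed by a given relation: N < P; P < R; R < W; W < L; L < X; X < U; U < T; T < Q; Q < M; M < S; S < V. Chaining them end to end gives the full order.

N < P < R < W < L < X < U < T < Q < M < S < V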